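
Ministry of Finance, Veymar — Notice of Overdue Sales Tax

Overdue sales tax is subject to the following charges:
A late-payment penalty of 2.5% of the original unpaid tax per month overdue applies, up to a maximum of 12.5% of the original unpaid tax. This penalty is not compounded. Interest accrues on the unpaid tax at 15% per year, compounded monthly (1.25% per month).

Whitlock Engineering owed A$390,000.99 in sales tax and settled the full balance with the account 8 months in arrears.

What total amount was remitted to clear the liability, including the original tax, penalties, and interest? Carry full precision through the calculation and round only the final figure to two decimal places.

A$479,500.80

Penalty (uncapped): 8 × 2.5% × A$390,000.99 = A$78,000.20…; cap = 12.5% × A$390,000.99 = A$48,750.12… → penalty = A$48,750.12…
Interest: A$390,000.99 × ((1 + 0.0125)^8 − 1) = A$390,000.99 × 0.1044861… = A$40,749.6829…
Total = A$390,000.99 + A$48,750.1238… + A$40,749.6829… = A$479,500.80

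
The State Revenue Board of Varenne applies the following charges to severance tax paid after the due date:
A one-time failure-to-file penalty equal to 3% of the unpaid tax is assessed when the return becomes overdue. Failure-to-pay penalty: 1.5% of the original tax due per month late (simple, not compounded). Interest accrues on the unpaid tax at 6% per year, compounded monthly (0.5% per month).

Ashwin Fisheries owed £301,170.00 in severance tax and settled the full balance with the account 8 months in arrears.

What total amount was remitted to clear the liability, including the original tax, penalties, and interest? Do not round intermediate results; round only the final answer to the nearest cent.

£358,605.24

Failure-to-file penalty: 3% × £301,170.00 = £9,035.10
Failure-to-pay penalty: 8 × 1.5% × £301,170.00 = £36,140.40
Interest: £301,170.00 × ((1 + 0.005)^8 − 1) = £301,170.00 × 0.0407070… = £12,259.7404…
Total = £301,170.00 + £45,175.5000 + £12,259.7404… = £358,605.24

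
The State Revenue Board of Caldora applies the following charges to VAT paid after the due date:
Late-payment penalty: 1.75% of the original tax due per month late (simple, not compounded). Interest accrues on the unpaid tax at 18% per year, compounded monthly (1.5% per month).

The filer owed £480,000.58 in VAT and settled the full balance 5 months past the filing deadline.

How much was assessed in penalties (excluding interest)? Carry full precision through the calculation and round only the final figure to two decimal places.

£42,000.05

Late-payment penalty: 5 × 1.75% × £480,000.58 = £42,000.05…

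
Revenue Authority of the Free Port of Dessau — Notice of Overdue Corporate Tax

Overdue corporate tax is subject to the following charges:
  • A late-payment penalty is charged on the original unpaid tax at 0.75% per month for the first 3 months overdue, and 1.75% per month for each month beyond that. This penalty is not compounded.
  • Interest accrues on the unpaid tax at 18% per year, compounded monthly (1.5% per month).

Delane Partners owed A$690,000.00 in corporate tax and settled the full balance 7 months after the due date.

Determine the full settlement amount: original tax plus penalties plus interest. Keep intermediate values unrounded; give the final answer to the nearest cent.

A$829,617.99

Penalty, months 1–3: 3 × 0.75% × A$690,000.00 = A$15,525.00
Penalty, months 4–7: 4 × 1.75% × A$690,000.00 = A$48,300.00
Interest: A$690,000.00 × ((1 + 0.015)^7 − 1) = A$690,000.00 × 0.1098449… = A$75,792.9899…
Total = A$690,000.00 + A$63,825.0000 + A$75,792.9899… = A$829,617.99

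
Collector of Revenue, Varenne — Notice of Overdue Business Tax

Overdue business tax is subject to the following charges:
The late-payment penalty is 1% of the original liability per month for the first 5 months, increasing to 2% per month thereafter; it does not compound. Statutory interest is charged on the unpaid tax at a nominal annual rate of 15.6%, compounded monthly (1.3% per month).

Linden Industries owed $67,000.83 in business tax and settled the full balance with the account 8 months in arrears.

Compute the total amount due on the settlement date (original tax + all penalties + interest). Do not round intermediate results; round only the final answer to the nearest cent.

$81,664.43

Penalty, months 1–5: 5 × 1% × $67,000.83 = $3,350.04…
Penalty, months 6–8: 3 × 2% × $67,000.83 = $4,020.05…
Interest: $67,000.83 × ((1 + 0.013)^8 − 1) = $67,000.83 × 0.1088571… = $7,293.5128…
Total = $67,000.83 + $7,370.0913 + $7,293.5128… = $81,664.43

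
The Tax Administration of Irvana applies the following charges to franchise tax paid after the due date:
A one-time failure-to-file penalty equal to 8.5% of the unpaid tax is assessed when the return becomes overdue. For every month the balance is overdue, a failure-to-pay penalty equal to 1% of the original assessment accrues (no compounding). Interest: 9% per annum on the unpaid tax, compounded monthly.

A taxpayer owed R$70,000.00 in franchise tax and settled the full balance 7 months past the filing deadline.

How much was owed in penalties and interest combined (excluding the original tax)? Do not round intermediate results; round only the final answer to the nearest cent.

Failure-to-file penalty: 8.5% × R$70,000.00 = R$5,950.00
Failure-to-pay penalty = 1% × R$70,000.00 × 7 mo = R$4,900.00
Interest (9%/yr ÷ 12 = 0.75%/month): R$70,000.00 × ((1 + 0.0075)^7 − 1) = R$3,758.7289…
Penalties + interest = R$10,850.0000 + R$3,758.7289… = R$14,608.73

R$14,608.73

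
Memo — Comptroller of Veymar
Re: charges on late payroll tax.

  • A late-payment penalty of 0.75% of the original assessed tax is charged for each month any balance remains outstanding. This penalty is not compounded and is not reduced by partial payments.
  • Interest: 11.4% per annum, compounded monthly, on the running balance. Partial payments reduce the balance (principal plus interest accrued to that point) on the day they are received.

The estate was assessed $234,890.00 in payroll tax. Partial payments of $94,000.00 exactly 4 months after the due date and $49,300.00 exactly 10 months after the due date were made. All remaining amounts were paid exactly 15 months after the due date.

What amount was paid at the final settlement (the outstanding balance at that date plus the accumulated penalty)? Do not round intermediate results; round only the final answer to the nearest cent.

Monthly rate = 11.4% ÷ 12 = 0.95%
Balance at month 4: $234,890.0000 × (1 + 0.0095)^4 = $243,943.8204…
After $94,000.00 payment: $243,943.8204… − $94,000.00 = $149,943.8204…
Balance at month 10: $149,943.8204… × (1 + 0.0095)^6 = $158,696.1942…
After $49,300.00 payment: $158,696.1942… − $49,300.00 = $109,396.1942…
Balance at month 15: $109,396.1942… × (1 + 0.0095)^5 = $114,692.1859…
Penalty: 15 × 0.75% × $234,890.00 = $26,425.13…
Final settlement = outstanding balance + penalty = $114,692.1859… + $26,425.13… = $141,117.31

$141,117.31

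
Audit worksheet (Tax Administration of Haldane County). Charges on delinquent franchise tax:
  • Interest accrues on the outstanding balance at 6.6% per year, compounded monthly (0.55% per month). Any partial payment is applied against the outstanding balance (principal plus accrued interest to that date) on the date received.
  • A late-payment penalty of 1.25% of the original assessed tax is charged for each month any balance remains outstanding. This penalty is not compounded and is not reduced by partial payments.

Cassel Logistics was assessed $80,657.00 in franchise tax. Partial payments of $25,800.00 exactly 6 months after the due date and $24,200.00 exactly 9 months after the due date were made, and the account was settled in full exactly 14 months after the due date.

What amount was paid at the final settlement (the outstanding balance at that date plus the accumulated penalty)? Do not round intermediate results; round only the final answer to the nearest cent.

$49,379.40

Balance at month 6: $80,657.0000 × (1 + 0.0055)^6 = $83,355.5486…
After $25,800.00 payment: $83,355.5486… − $25,800.00 = $57,555.5486…
Balance at month 9: $57,555.5486… × (1 + 0.0055)^3 = $58,510.4479…
After $24,200.00 payment: $58,510.4479… − $24,200.00 = $34,310.4479…
Balance at month 14: $34,310.4479… × (1 + 0.0055)^5 = $35,264.4214…
Penalty: 14 × 1.25% × $80,657.00 = $14,114.98…
Final settlement = outstanding balance + penalty = $35,264.4214… + $14,114.98… = $49,379.40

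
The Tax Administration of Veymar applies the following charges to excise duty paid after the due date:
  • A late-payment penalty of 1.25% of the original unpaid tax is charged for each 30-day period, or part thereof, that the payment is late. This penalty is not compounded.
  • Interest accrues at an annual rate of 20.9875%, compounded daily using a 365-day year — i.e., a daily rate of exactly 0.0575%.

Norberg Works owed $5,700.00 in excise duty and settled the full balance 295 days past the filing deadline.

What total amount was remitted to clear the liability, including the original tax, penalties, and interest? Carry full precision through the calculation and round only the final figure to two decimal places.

$7,465.88

Penalty periods: ⌈295/30⌉ = 10; penalty = 10 × 1.25% × $5,700.00 = $712.50
Interest: $5,700.00 × ((1 + 0.000575)^295 − 1) = $5,700.00 × 0.18480269… = $1,053.3753…
Total = $5,700.00 + $712.5000 + $1,053.3753… = $7,465.88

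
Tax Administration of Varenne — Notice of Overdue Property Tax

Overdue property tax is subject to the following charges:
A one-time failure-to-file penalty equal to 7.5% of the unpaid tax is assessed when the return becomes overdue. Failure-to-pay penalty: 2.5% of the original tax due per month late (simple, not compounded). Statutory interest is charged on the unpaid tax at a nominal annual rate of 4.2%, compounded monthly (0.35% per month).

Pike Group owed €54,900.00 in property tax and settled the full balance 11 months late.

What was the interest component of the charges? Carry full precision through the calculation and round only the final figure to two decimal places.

Interest: €54,900.00 × ((1 + 0.0035)^11 − 1) = €54,900.00 × 0.0391809… = €2,151.0300…

€2,151.03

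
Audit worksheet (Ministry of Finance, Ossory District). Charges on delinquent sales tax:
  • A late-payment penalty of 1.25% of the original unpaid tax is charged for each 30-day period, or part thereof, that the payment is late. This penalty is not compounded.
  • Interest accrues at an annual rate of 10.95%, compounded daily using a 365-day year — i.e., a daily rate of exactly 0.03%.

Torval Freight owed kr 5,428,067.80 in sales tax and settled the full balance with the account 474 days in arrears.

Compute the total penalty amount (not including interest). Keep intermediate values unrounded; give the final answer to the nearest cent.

kr 1,085,613.56

Penalty periods: ⌈474/30⌉ = 16; penalty = 16 × 1.25% × kr 5,428,067.80 = kr 1,085,613.56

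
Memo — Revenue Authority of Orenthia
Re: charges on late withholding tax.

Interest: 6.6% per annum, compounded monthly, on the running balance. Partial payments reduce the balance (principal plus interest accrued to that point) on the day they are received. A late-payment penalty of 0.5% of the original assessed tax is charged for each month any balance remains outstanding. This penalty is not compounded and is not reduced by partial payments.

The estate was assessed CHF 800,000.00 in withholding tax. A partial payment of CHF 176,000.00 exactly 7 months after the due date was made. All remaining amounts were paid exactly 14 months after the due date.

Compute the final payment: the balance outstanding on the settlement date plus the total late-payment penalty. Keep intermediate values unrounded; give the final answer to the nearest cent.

CHF 736,962.55

Monthly rate = 6.6% ÷ 12 = 0.55%
Balance at month 7: CHF 800,000.0000 × (1 + 0.0055)^7 = CHF 831,312.8842…
After CHF 176,000.00 payment: CHF 831,312.8842… − CHF 176,000.00 = CHF 655,312.8842…
Balance at month 14: CHF 655,312.8842… × (1 + 0.0055)^7 = CHF 680,962.5548…
Penalty: 14 × 0.5% × CHF 800,000.00 = CHF 56,000.00
Final settlement = outstanding balance + penalty = CHF 680,962.5548… + CHF 56,000.00 = CHF 736,962.55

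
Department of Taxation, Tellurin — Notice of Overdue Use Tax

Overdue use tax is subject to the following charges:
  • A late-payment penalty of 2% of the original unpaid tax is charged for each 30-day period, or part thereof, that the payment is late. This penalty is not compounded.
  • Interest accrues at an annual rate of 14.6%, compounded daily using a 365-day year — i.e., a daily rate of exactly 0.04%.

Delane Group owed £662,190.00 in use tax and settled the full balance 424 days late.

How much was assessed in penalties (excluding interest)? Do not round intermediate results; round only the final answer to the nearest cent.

£198,657.00

Penalty periods: ⌈424/30⌉ = 15; penalty = 15 × 2% × £662,190.00 = £198,657.00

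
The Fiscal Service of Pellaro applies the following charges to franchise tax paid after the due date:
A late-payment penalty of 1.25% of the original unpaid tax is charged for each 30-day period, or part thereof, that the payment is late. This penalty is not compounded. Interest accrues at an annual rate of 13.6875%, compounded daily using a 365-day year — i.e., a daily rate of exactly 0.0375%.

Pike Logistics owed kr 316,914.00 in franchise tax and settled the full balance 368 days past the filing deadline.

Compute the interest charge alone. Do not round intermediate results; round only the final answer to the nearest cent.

kr 46,886.11

Interest: kr 316,914.00 × ((1 + 0.000375)^368 − 1) = kr 316,914.00 × 0.14794585… = kr 46,886.1124…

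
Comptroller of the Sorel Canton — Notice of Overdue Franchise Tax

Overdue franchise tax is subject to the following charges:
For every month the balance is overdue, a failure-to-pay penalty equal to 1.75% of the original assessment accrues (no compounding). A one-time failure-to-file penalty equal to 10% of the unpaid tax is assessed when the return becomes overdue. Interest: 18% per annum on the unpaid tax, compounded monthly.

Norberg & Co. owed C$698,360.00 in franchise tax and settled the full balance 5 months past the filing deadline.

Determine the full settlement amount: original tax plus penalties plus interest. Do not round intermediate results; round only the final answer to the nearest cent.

C$883,274.56

Failure-to-file penalty: 10% × C$698,360.00 = C$69,836.00
Failure-to-pay penalty = 1.75% × C$698,360.00 × 5 mo = C$61,106.50
Interest (18%/yr ÷ 12 = 1.5%/month): C$698,360.00 × ((1 + 0.015)^5 − 1) = C$53,972.0570…
Total = C$698,360.00 + C$130,942.5000 + C$53,972.0570… = C$883,274.56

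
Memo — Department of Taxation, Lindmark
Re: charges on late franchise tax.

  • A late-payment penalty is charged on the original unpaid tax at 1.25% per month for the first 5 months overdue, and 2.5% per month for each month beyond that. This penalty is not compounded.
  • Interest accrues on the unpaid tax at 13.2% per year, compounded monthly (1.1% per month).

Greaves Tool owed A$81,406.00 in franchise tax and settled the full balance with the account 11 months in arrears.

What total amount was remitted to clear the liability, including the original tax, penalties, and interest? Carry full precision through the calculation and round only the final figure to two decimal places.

Penalty, months 1–5: 5 × 1.25% × A$81,406.00 = A$5,087.88…
Penalty, months 6–11: 6 × 2.5% × A$81,406.00 = A$12,210.90
Interest: A$81,406.00 × ((1 + 0.011)^11 − 1) = A$81,406.00 × 0.1278795… = A$10,410.1603…
Total = A$81,406.00 + A$17,298.7750 + A$10,410.1603… = A$109,114.94

A$109,114.94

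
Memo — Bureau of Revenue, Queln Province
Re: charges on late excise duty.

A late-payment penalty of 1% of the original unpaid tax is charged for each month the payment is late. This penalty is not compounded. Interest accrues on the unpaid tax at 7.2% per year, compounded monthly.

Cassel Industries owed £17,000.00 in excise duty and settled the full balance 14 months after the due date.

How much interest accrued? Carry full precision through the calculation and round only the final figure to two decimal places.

Interest (7.2%/yr ÷ 12 = 0.6%/month): £17,000.00 × ((1 + 0.006)^14 − 1) = £1,485.0509…

£1,485.05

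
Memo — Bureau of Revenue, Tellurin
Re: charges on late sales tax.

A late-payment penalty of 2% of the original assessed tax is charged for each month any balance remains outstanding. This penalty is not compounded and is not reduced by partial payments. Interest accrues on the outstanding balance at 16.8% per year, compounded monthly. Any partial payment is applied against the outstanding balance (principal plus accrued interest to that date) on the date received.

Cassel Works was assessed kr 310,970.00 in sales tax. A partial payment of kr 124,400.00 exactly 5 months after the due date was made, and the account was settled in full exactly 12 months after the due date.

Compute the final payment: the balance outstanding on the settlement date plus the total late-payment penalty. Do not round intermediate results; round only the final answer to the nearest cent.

kr 304,946.90

Monthly rate = 16.8% ÷ 12 = 1.4%
Balance at month 5: kr 310,970.0000 × (1 + 0.014)^5 = kr 333,355.9941…
After kr 124,400.00 payment: kr 333,355.9941… − kr 124,400.00 = kr 208,955.9941…
Balance at month 12: kr 208,955.9941… × (1 + 0.014)^7 = kr 230,314.0959…
Penalty: 12 × 2% × kr 310,970.00 = kr 74,632.80
Final settlement = outstanding balance + penalty = kr 230,314.0959… + kr 74,632.80 = kr 304,946.90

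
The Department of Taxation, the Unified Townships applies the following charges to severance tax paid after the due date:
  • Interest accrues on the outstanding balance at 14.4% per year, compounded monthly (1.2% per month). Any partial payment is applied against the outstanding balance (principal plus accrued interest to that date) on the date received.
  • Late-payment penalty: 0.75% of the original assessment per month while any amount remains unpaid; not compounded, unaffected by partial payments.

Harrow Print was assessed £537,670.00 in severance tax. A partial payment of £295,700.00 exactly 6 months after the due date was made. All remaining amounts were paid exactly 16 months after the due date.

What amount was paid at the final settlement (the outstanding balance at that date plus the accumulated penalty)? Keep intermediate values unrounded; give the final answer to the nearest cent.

Balance at month 6: £537,670.0000 × (1 + 0.012)^6 = £577,562.3571…
After £295,700.00 payment: £577,562.3571… − £295,700.00 = £281,862.3571…
Balance at month 16: £281,862.3571… × (1 + 0.012)^10 = £317,572.0003…
Penalty: 16 × 0.75% × £537,670.00 = £64,520.40
Final settlement = outstanding balance + penalty = £317,572.0003… + £64,520.40 = £382,092.40

£382,092.40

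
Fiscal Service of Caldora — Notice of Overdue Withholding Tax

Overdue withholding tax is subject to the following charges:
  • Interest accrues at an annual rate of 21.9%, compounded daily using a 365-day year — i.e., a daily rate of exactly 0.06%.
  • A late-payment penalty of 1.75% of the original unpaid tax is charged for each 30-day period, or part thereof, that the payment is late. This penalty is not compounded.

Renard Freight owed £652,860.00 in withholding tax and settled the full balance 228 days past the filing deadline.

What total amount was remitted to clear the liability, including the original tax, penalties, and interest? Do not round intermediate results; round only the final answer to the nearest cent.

£839,938.19

Penalty periods: ⌈228/30⌉ = 8; penalty = 8 × 1.75% × £652,860.00 = £91,400.40
Interest: £652,860.00 × ((1 + 0.0006)^228 − 1) = £652,860.00 × 0.14655177… = £95,677.7880…
Total = £652,860.00 + £91,400.4000 + £95,677.7880… = £839,938.19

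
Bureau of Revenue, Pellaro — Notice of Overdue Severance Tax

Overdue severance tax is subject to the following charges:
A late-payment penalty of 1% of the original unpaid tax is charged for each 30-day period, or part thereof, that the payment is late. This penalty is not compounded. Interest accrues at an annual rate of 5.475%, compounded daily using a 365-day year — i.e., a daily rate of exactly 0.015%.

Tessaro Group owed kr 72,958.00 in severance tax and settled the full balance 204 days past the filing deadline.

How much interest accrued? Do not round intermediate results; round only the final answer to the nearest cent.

Interest: kr 72,958.00 × ((1 + 0.00015)^204 − 1) = kr 72,958.00 × 0.03107063… = kr 2,266.8507…

kr 2,266.85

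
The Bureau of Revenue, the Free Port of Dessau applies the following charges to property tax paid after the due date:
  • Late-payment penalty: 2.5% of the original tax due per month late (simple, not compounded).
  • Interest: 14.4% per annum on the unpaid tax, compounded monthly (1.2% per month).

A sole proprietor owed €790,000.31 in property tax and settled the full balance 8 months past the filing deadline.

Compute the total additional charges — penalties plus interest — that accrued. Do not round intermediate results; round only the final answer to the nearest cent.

€237,102.98

Late-payment penalty: 8 × 2.5% × €790,000.31 = €158,000.06…
Interest: €790,000.31 × ((1 + 0.012)^8 − 1) = €790,000.31 × 0.1001302… = €79,102.9155…
Penalties + interest = €158,000.0620 + €79,102.9155… = €237,102.98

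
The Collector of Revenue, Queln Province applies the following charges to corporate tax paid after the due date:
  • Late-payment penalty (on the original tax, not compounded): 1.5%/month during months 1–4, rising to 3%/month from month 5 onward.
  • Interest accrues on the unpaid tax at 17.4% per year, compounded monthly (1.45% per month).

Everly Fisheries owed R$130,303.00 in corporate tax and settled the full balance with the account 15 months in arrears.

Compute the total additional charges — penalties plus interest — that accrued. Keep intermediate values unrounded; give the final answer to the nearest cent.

R$82,224.54

Penalty, months 1–4: 4 × 1.5% × R$130,303.00 = R$7,818.18
Penalty, months 5–15: 11 × 3% × R$130,303.00 = R$42,999.99
Interest: R$130,303.00 × ((1 + 0.0145)^15 − 1) = R$130,303.00 × 0.2410257… = R$31,406.3700…
Penalties + interest = R$50,818.1700 + R$31,406.3700… = R$82,224.54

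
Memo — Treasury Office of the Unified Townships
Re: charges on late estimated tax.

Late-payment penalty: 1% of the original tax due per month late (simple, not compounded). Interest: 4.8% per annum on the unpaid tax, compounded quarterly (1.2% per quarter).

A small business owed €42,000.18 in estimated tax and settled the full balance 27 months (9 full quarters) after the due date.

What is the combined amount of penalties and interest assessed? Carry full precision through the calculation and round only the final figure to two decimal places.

€16,100.00

Late-payment penalty: 27 × 1% × €42,000.18 = €11,340.05…
Interest: €42,000.18 × ((1 + 0.012)^9 − 1) = €42,000.18 × 0.1133318… = €4,759.9558…
Penalties + interest = €11,340.0486 + €4,759.9558… = €16,100.00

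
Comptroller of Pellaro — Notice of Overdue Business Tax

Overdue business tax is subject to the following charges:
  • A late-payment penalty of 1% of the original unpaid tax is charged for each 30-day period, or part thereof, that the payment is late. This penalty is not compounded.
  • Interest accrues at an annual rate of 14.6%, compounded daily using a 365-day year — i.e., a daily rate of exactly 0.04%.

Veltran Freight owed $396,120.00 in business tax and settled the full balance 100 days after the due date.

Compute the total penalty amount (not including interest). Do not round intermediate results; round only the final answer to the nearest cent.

Penalty periods: ⌈100/30⌉ = 4; penalty = 4 × 1% × $396,120.00 = $15,844.80

$15,844.80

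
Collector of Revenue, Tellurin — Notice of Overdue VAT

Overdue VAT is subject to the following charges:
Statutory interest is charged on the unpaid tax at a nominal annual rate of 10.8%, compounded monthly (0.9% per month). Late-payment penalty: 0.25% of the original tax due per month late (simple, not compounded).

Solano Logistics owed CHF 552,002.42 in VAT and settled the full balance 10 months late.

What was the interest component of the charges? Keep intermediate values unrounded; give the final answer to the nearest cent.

CHF 51,741.32

Interest: CHF 552,002.42 × ((1 + 0.009)^10 − 1) = CHF 552,002.42 × 0.0937339… = CHF 51,741.3246…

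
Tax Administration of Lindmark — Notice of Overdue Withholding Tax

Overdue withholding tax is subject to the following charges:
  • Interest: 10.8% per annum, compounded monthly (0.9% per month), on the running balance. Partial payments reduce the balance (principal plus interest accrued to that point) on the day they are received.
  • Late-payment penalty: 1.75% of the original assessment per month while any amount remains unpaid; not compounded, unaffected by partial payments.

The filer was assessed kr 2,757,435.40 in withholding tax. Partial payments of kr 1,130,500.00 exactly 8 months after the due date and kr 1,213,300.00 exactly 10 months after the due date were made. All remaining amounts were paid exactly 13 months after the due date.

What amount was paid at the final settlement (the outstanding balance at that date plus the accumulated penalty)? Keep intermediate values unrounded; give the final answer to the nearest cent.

Balance at month 8: kr 2,757,435.4000 × (1 + 0.009)^8 = kr 2,962,338.4574…
After kr 1,130,500.00 payment: kr 2,962,338.4574… − kr 1,130,500.00 = kr 1,831,838.4574…
Balance at month 10: kr 1,831,838.4574… × (1 + 0.009)^2 = kr 1,864,959.9285…
After kr 1,213,300.00 payment: kr 1,864,959.9285… − kr 1,213,300.00 = kr 651,659.9285…
Balance at month 13: kr 651,659.9285… × (1 + 0.009)^3 = kr 669,413.5750…
Penalty: 13 × 1.75% × kr 2,757,435.40 = kr 627,316.55…
Final settlement = outstanding balance + penalty = kr 669,413.5750… + kr 627,316.55… = kr 1,296,730.13

kr 1,296,730.13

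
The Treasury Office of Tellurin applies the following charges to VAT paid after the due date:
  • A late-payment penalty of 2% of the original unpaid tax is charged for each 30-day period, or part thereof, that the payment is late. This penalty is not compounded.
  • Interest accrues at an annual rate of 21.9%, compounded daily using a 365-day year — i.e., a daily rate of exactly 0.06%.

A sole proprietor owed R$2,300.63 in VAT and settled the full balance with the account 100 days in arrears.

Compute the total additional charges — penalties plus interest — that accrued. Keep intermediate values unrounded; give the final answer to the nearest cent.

Penalty periods: ⌈100/30⌉ = 4; penalty = 4 × 2% × R$2,300.63 = R$184.05…
Interest: R$2,300.63 × ((1 + 0.0006)^100 − 1) = R$2,300.63 × 0.06181744… = R$142.2191…
Penalties + interest = R$184.0504 + R$142.2191… = R$326.27

R$326.27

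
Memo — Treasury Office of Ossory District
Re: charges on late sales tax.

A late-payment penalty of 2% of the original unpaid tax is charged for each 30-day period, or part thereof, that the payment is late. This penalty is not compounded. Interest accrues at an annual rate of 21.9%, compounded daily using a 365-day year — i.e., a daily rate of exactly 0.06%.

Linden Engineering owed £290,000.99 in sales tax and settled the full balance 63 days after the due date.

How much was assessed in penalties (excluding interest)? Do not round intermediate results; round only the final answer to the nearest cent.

Penalty periods: ⌈63/30⌉ = 3; penalty = 3 × 2% × £290,000.99 = £17,400.06…

£17,400.06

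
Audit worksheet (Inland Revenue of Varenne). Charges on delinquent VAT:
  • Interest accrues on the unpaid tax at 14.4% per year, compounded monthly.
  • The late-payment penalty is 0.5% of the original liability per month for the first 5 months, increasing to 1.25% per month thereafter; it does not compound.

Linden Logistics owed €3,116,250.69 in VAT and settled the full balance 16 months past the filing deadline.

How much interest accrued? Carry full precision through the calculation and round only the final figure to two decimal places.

Interest (14.4%/yr ÷ 12 = 1.2%/month): €3,116,250.69 × ((1 + 0.012)^16 − 1) = €655,305.5465…

€655,305.55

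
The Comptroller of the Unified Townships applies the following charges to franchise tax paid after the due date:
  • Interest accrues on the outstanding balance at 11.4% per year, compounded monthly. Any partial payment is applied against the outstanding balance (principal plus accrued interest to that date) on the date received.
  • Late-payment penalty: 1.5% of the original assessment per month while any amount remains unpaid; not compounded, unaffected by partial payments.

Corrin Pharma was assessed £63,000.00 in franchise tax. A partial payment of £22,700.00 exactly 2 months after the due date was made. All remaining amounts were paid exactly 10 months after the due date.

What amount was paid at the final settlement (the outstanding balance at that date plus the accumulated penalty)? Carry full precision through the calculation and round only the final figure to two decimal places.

£54,213.78

Monthly rate = 11.4% ÷ 12 = 0.95%
Balance at month 2: £63,000.0000 × (1 + 0.0095)^2 = £64,202.6858…
After £22,700.00 payment: £64,202.6858… − £22,700.00 = £41,502.6858…
Balance at month 10: £41,502.6858… × (1 + 0.0095)^8 = £44,763.7837…
Penalty: 10 × 1.5% × £63,000.00 = £9,450.00
Final settlement = outstanding balance + penalty = £44,763.7837… + £9,450.00 = £54,213.78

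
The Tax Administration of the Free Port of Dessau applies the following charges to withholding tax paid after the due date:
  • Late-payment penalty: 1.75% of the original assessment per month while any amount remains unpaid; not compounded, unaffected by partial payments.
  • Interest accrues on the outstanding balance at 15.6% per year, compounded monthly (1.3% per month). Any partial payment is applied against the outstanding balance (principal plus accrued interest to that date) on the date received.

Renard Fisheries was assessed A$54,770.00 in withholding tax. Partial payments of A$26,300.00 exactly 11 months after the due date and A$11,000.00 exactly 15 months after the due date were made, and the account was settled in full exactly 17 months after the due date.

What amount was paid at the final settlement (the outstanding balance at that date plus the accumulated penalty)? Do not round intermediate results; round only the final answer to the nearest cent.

Balance at month 11: A$54,770.0000 × (1 + 0.013)^11 = A$63,131.5773…
After A$26,300.00 payment: A$63,131.5773… − A$26,300.00 = A$36,831.5773…
Balance at month 15: A$36,831.5773… × (1 + 0.013)^4 = A$38,784.4912…
After A$11,000.00 payment: A$38,784.4912… − A$11,000.00 = A$27,784.4912…
Balance at month 17: A$27,784.4912… × (1 + 0.013)^2 = A$28,511.5836…
Penalty: 17 × 1.75% × A$54,770.00 = A$16,294.08…
Final settlement = outstanding balance + penalty = A$28,511.5836… + A$16,294.08… = A$44,805.66

A$44,805.66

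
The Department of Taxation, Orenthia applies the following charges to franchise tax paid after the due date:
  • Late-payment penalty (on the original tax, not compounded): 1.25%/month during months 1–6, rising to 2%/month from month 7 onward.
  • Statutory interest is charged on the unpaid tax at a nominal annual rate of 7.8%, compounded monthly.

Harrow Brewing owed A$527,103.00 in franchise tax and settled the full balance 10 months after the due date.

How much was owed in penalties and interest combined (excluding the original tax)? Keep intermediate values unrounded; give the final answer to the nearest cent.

A$116,982.38

Penalty, months 1–6: 6 × 1.25% × A$527,103.00 = A$39,532.73…
Penalty, months 7–10: 4 × 2% × A$527,103.00 = A$42,168.24
Interest (7.8%/yr ÷ 12 = 0.65%/month): A$527,103.00 × ((1 + 0.0065)^10 − 1) = A$35,281.4194…
Penalties + interest = A$81,700.9650 + A$35,281.4194… = A$116,982.38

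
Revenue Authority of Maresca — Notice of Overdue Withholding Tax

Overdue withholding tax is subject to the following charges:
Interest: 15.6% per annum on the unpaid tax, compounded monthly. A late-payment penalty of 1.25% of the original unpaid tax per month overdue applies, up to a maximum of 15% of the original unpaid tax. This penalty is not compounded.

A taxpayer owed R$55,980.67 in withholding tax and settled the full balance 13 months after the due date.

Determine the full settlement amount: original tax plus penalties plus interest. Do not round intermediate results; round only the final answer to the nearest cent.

Penalty (uncapped): 13 × 1.25% × R$55,980.67 = R$9,096.86…; cap = 15% × R$55,980.67 = R$8,397.10… → penalty = R$8,397.10…
Interest (15.6%/yr ÷ 12 = 1.3%/month): R$55,980.67 × ((1 + 0.013)^13 − 1) = R$10,235.0158…
Total = R$55,980.67 + R$8,397.1005 + R$10,235.0158… = R$74,612.79

R$74,612.79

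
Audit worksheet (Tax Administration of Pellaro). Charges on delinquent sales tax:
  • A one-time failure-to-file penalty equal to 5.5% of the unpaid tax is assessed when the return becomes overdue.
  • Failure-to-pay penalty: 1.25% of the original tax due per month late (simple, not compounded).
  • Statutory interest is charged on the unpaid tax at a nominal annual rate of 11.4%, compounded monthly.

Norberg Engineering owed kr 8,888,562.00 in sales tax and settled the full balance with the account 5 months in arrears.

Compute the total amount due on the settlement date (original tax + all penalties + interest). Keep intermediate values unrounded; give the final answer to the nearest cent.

kr 10,363,273.23

Failure-to-file penalty: 5.5% × kr 8,888,562.00 = kr 488,870.91
Failure-to-pay penalty: 5 × 1.25% × kr 8,888,562.00 = kr 555,535.13…
Interest (11.4%/yr ÷ 12 = 0.95%/month): kr 8,888,562.00 × ((1 + 0.0095)^5 − 1) = kr 430,305.1932…
Total = kr 8,888,562.00 + kr 1,044,406.0350 + kr 430,305.1932… = kr 10,363,273.23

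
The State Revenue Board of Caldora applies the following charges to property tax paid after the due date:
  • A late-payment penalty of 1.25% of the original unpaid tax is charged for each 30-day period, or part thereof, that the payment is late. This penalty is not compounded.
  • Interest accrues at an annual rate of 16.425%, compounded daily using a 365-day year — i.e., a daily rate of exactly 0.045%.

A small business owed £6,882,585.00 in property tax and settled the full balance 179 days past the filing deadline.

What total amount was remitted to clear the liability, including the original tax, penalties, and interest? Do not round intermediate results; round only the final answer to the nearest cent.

£7,975,975.86

Penalty periods: ⌈179/30⌉ = 6; penalty = 6 × 1.25% × £6,882,585.00 = £516,193.88…
Interest: £6,882,585.00 × ((1 + 0.00045)^179 − 1) = £6,882,585.00 × 0.08386340… = £577,196.9891…
Total = £6,882,585.00 + £516,193.8750 + £577,196.9891… = £7,975,975.86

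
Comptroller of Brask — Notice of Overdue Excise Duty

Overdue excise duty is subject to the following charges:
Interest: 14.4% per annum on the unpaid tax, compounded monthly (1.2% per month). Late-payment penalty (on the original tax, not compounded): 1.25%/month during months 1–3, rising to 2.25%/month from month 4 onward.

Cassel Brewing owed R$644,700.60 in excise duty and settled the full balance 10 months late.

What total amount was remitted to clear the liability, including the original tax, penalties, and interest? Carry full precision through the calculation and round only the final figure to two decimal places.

R$852,095.48

Penalty, months 1–3: 3 × 1.25% × R$644,700.60 = R$24,176.27…
Penalty, months 4–10: 7 × 2.25% × R$644,700.60 = R$101,540.34…
Interest: R$644,700.60 × ((1 + 0.012)^10 − 1) = R$644,700.60 × 0.1266918… = R$81,678.2652…
Total = R$644,700.60 + R$125,716.6170 + R$81,678.2652… = R$852,095.48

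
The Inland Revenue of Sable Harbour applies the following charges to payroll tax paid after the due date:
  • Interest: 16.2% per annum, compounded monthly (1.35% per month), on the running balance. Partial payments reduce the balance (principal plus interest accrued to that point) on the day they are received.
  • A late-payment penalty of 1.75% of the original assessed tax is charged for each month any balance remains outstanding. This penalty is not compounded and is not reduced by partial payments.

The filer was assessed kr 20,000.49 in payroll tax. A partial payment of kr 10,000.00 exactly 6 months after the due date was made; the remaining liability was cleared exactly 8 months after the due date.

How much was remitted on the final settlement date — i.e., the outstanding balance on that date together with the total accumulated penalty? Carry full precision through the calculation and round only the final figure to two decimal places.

Balance at month 6: kr 20,000.4900 × (1 + 0.0135)^6 = kr 21,676.2002…
After kr 10,000.00 payment: kr 21,676.2002… − kr 10,000.00 = kr 11,676.2002…
Balance at month 8: kr 11,676.2002… × (1 + 0.0135)^2 = kr 11,993.5856…
Penalty: 8 × 1.75% × kr 20,000.49 = kr 2,800.07…
Final settlement = outstanding balance + penalty = kr 11,993.5856… + kr 2,800.07… = kr 14,793.65

kr 14,793.65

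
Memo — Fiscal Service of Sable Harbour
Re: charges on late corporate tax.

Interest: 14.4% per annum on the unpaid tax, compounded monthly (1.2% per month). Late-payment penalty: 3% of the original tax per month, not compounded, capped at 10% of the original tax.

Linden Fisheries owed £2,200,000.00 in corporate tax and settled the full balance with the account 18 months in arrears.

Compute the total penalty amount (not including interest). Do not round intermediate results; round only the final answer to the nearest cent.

£220,000.00

Penalty (uncapped): 18 × 3% × £2,200,000.00 = £1,188,000.00; cap = 10% × £2,200,000.00 = £220,000.00 → penalty = £220,000.00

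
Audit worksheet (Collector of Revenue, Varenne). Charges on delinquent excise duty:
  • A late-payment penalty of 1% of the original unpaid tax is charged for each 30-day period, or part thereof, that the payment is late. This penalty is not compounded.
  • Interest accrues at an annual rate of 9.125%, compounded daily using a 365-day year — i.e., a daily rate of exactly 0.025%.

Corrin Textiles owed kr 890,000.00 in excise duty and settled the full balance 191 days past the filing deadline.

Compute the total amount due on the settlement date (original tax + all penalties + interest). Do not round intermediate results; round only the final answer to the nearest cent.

Penalty periods: ⌈191/30⌉ = 7; penalty = 7 × 1% × kr 890,000.00 = kr 62,300.00
Interest: kr 890,000.00 × ((1 + 0.00025)^191 − 1) = kr 890,000.00 × 0.04890214… = kr 43,522.9009…
Total = kr 890,000.00 + kr 62,300.0000 + kr 43,522.9009… = kr 995,822.90

kr 995,822.90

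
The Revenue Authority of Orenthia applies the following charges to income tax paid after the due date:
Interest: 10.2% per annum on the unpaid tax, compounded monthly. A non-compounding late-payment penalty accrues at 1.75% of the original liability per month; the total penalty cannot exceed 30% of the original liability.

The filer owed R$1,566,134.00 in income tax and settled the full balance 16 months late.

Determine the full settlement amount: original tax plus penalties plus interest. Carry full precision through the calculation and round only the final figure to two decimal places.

Penalty: 16 × 1.75% × R$1,566,134.00 = R$438,517.52 (below the 30% cap of R$469,840.20)
Interest (10.2%/yr ÷ 12 = 0.85%/month): R$1,566,134.00 × ((1 + 0.0085)^16 − 1) = R$227,126.4023…
Total = R$1,566,134.00 + R$438,517.5200 + R$227,126.4023… = R$2,231,777.92

R$2,231,777.92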